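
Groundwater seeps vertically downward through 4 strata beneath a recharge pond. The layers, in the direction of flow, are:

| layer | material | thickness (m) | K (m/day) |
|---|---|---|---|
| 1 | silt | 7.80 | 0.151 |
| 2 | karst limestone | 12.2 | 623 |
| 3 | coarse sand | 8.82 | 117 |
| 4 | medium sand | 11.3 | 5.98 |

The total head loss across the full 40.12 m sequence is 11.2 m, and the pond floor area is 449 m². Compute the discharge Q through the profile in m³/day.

93.8

Flow is perpendicular to layering, so the layers act in series and the equivalent K is the thickness-weighted harmonic mean.
Total thickness L = 7.80 + 12.2 + 8.82 + 11.3 = 40.12 m.
Σ(b_i/K_i) = 7.80/0.151 + 12.2/623 + 8.82/117 + 11.3/5.98 = 53.64 d.
K_eq = L / Σ(b_i/K_i) = 40.12 / 53.64 = 0.7479 m/day.
Q = K_eq · A · (Δh/L) = 0.7479 × 449 × (11.2/40.12) = 93.75 m³/day.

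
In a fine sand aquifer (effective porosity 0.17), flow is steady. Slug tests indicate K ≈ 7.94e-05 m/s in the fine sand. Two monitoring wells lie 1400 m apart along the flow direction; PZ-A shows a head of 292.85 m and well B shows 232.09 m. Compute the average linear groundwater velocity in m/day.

Convert K: 7.94e-05 m/s × 86400 = 6.860 m/day.
Hydraulic gradient i = (292.85 − 232.09) / 1400 = 60.76 / 1400 = 0.04340.
Darcy flux q = K · i = 6.860 × 0.04340 = 0.2977 m/day.
Seepage velocity v = q / n_e = 0.2977 / 0.17 = 1.751 m/day.

1.75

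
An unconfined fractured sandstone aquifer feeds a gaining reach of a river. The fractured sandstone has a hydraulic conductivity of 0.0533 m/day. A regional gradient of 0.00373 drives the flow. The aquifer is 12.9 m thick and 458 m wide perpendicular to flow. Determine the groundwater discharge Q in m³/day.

Cross-sectional area A = 458 × 12.9 = 5908 m².
Hydraulic gradient i = 0.00373.
Darcy's law: Q = K · A · i = 0.05330 × 5908 × 0.003730 = 1.175 m³/day.

1.17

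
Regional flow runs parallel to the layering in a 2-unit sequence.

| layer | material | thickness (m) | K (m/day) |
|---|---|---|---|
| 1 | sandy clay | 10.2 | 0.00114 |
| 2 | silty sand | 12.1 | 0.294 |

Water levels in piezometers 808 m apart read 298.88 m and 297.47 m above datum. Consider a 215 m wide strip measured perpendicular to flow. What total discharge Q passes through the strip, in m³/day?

Flow is parallel to layering, so each bed carries its own Darcy discharge and the transmissivities add.
Σ(K_i·b_i) = 0.00114×10.2 + 0.294×12.1 = 3.569 m²/day.
Hydraulic gradient i = (298.88 − 297.47) / 808 = 1.41 / 808 = 0.001745.
Q = Σ(K_i·b_i) · W · i = 3.569 × 215 × 0.001745 = 1.339 m³/day.

1.34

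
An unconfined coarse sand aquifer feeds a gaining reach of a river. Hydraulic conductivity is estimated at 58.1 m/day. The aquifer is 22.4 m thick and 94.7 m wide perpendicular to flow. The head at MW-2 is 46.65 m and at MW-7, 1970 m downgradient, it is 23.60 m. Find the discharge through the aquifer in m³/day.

Cross-sectional area A = 94.7 × 22.4 = 2121 m².
Hydraulic gradient i = (46.65 − 23.60) / 1970 = 23.05 / 1970 = 0.01170.
Darcy's law: Q = K · A · i = 58.10 × 2121 × 0.01170 = 1442 m³/day.

1440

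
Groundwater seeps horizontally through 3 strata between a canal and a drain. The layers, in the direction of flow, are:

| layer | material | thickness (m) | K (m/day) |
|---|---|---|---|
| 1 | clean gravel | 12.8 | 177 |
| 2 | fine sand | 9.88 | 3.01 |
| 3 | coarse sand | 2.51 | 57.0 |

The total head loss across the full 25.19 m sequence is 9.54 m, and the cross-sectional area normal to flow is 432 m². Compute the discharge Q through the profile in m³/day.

1210

Flow is perpendicular to layering, so the layers act in series and the equivalent K is the thickness-weighted harmonic mean.
Total thickness L = 12.8 + 9.88 + 2.51 = 25.19 m.
Σ(b_i/K_i) = 12.8/177 + 9.88/3.01 + 2.51/57.0 = 3.399 d.
K_eq = L / Σ(b_i/K_i) = 25.19 / 3.399 = 7.412 m/day.
Q = K_eq · A · (Δh/L) = 7.412 × 432 × (9.54/25.19) = 1213 m³/day.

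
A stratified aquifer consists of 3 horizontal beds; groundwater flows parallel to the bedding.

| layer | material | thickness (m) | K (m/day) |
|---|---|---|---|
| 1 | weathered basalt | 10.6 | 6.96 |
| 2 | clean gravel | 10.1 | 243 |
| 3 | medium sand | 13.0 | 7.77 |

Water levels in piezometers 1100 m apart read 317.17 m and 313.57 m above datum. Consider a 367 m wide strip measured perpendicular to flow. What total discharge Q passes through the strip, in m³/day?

Flow is parallel to layering, so each bed carries its own Darcy discharge and the transmissivities add.
Σ(K_i·b_i) = 6.96×10.6 + 243×10.1 + 7.77×13.0 = 2629 m²/day.
Hydraulic gradient i = (317.17 − 313.57) / 1100 = 3.6 / 1100 = 0.003273.
Q = Σ(K_i·b_i) · W · i = 2629 × 367 × 0.003273 = 3158 m³/day.

3160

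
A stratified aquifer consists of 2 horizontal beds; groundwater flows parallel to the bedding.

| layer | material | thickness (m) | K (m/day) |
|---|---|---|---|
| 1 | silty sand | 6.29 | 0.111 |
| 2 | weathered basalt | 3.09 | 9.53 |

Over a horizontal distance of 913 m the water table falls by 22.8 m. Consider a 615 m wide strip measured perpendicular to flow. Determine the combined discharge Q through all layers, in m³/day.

Flow is parallel to layering, so each bed carries its own Darcy discharge and the transmissivities add.
Σ(K_i·b_i) = 0.111×6.29 + 9.53×3.09 = 30.15 m²/day.
Hydraulic gradient i = Δh / L = 22.8 / 913 = 0.02497.
Q = Σ(K_i·b_i) · W · i = 30.15 × 615 × 0.02497 = 463.0 m³/day.

463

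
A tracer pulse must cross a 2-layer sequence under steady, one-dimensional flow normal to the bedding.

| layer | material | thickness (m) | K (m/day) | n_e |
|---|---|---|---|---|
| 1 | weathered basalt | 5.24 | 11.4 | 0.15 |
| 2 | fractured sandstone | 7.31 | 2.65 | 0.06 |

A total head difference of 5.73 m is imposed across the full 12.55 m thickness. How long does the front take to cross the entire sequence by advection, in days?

0.688

With flow normal to the layers, continuity requires the same specific discharge q through every layer.
Σ(b_i/K_i) = 5.24/11.4 + 7.31/2.65 = 3.218 d.
q = Δh / Σ(b_i/K_i) = 5.73 / 3.218 = 1.781 m/day.
In each layer the seepage velocity is v_i = q/n_i, so the layer transit time is t_i = b_i·n_i / q:
  layer 1 (weathered basalt): t_1 = 5.24 × 0.15 / 1.781 = 0.4414 d
  layer 2 (fractured sandstone): t_2 = 7.31 × 0.06 / 1.781 = 0.2463 d
Total t = Σ t_i = 0.6878 days.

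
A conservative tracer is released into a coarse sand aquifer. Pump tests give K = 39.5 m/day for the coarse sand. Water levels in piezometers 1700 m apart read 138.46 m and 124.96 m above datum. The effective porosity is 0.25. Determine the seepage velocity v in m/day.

1.25

Hydraulic gradient i = (138.46 − 124.96) / 1700 = 13.5 / 1700 = 0.007941.
Darcy flux q = K · i = 39.50 × 0.007941 = 0.3137 m/day.
Seepage velocity v = q / n_e = 0.3137 / 0.25 = 1.255 m/day.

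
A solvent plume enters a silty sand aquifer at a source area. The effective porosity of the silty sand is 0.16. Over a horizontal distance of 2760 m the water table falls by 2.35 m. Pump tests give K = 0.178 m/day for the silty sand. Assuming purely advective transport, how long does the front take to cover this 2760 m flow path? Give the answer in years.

Hydraulic gradient i = Δh / L = 2.35 / 2760 = 0.0008514.
Darcy flux q = K · i = 0.1780 × 0.0008514 = 0.0001516 m/day.
Seepage velocity v = q / n_e = 0.0001516 / 0.16 = 0.0009472 m/day.
Travel time t = L / v = 2760 / 0.0009472 = 2.914e+06 days = 7977 years.

7980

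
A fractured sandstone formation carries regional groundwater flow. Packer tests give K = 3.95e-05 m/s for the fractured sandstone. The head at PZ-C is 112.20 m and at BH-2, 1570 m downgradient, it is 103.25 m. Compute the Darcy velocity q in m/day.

Convert K: 3.95e-05 m/s × 86400 = 3.413 m/day.
Hydraulic gradient i = (112.20 − 103.25) / 1570 = 8.95 / 1570 = 0.005701.
Specific discharge q = K · i = 3.413 × 0.005701 = 0.01946 m/day.

0.0195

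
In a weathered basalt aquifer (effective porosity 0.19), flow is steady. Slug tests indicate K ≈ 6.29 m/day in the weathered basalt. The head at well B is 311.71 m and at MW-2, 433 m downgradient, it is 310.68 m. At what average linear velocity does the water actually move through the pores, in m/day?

Hydraulic gradient i = (311.71 − 310.68) / 433 = 1.03 / 433 = 0.002379.
Darcy flux q = K · i = 6.290 × 0.002379 = 0.01496 m/day.
Seepage velocity v = q / n_e = 0.01496 / 0.19 = 0.07875 m/day.

0.0787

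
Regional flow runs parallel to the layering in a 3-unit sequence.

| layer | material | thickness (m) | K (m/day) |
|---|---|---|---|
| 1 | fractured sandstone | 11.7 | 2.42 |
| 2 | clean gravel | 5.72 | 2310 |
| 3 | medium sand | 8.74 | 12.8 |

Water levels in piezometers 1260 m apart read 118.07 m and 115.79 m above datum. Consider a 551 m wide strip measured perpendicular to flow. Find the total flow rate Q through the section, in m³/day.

13300

Flow is parallel to layering, so each bed carries its own Darcy discharge and the transmissivities add.
Σ(K_i·b_i) = 2.42×11.7 + 2310×5.72 + 12.8×8.74 = 13353 m²/day.
Hydraulic gradient i = (118.07 − 115.79) / 1260 = 2.28 / 1260 = 0.001810.
Q = Σ(K_i·b_i) · W · i = 13353 × 551 × 0.001810 = 13314 m³/day.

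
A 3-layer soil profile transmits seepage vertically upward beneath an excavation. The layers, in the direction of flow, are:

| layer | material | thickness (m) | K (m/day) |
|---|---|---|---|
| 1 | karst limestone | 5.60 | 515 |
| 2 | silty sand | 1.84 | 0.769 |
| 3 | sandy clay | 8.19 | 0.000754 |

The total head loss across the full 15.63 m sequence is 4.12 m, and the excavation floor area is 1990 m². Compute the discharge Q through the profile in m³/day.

0.755

Flow is perpendicular to layering, so the layers act in series and the equivalent K is the thickness-weighted harmonic mean.
Total thickness L = 5.60 + 1.84 + 8.19 = 15.63 m.
Σ(b_i/K_i) = 5.60/515 + 1.84/0.769 + 8.19/0.000754 = 10864 d.
K_eq = L / Σ(b_i/K_i) = 15.63 / 10864 = 0.001439 m/day.
Q = K_eq · A · (Δh/L) = 0.001439 × 1990 × (4.12/15.63) = 0.7546 m³/day.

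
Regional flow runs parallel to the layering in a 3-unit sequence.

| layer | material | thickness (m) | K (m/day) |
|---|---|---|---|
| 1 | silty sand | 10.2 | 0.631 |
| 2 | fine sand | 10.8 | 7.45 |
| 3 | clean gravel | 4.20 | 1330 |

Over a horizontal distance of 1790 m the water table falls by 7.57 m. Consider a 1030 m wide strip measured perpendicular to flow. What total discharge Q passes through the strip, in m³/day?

Flow is parallel to layering, so each bed carries its own Darcy discharge and the transmissivities add.
Σ(K_i·b_i) = 0.631×10.2 + 7.45×10.8 + 1330×4.20 = 5673 m²/day.
Hydraulic gradient i = Δh / L = 7.57 / 1790 = 0.004229.
Q = Σ(K_i·b_i) · W · i = 5673 × 1030 × 0.004229 = 24711 m³/day.

24700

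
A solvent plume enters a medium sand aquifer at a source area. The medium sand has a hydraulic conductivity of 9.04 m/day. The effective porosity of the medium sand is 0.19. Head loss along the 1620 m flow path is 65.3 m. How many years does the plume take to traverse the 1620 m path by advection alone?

2.31

Hydraulic gradient i = Δh / L = 65.3 / 1620 = 0.04031.
Darcy flux q = K · i = 9.040 × 0.04031 = 0.3644 m/day.
Seepage velocity v = q / n_e = 0.3644 / 0.19 = 1.918 m/day.
Travel time t = L / v = 1620 / 1.918 = 844.7 days = 2.313 years.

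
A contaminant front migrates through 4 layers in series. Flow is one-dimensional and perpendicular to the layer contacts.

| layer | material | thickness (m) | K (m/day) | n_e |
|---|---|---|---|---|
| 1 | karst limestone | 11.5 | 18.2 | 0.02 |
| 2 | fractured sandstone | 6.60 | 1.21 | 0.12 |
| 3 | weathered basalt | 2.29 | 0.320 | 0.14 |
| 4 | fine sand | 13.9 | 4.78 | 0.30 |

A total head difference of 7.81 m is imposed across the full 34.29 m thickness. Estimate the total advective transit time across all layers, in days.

11.4

With flow normal to the layers, continuity requires the same specific discharge q through every layer.
Σ(b_i/K_i) = 11.5/18.2 + 6.60/1.21 + 2.29/0.320 + 13.9/4.78 = 16.15 d.
q = Δh / Σ(b_i/K_i) = 7.81 / 16.15 = 0.4836 m/day.
In each layer the seepage velocity is v_i = q/n_i, so the layer transit time is t_i = b_i·n_i / q:
  layer 1 (karst limestone): t_1 = 11.5 × 0.02 / 0.4836 = 0.4756 d
  layer 2 (fractured sandstone): t_2 = 6.60 × 0.12 / 0.4836 = 1.638 d
  layer 3 (weathered basalt): t_3 = 2.29 × 0.14 / 0.4836 = 0.6630 d
  layer 4 (fine sand): t_4 = 13.9 × 0.30 / 0.4836 = 8.623 d
Total t = Σ t_i = 11.40 days.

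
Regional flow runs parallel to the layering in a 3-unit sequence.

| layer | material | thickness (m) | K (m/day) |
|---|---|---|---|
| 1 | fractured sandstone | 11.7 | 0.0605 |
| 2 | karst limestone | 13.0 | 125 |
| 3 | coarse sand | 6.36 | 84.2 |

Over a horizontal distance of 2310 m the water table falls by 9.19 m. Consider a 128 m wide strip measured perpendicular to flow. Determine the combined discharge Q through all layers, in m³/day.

Flow is parallel to layering, so each bed carries its own Darcy discharge and the transmissivities add.
Σ(K_i·b_i) = 0.0605×11.7 + 125×13.0 + 84.2×6.36 = 2161 m²/day.
Hydraulic gradient i = Δh / L = 9.19 / 2310 = 0.003978.
Q = Σ(K_i·b_i) · W · i = 2161 × 128 × 0.003978 = 1101 m³/day.

1100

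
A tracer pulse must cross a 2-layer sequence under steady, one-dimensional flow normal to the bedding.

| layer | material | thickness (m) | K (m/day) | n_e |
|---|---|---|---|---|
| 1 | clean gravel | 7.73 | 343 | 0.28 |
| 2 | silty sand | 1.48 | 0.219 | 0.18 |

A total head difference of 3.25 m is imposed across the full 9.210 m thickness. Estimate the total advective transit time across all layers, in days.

5.07

With flow normal to the layers, continuity requires the same specific discharge q through every layer.
Σ(b_i/K_i) = 7.73/343 + 1.48/0.219 = 6.781 d.
q = Δh / Σ(b_i/K_i) = 3.25 / 6.781 = 0.4793 m/day.
In each layer the seepage velocity is v_i = q/n_i, so the layer transit time is t_i = b_i·n_i / q:
  layer 1 (clean gravel): t_1 = 7.73 × 0.28 / 0.4793 = 4.516 d
  layer 2 (silty sand): t_2 = 1.48 × 0.18 / 0.4793 = 0.5558 d
Total t = Σ t_i = 5.071 days.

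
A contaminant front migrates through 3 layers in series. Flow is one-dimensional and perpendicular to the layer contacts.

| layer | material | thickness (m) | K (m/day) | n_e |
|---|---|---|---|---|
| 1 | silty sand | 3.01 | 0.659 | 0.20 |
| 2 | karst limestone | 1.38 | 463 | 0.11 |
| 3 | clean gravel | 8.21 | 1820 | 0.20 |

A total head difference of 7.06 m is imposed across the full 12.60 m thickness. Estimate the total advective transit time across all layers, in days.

With flow normal to the layers, continuity requires the same specific discharge q through every layer.
Σ(b_i/K_i) = 3.01/0.659 + 1.38/463 + 8.21/1820 = 4.575 d.
q = Δh / Σ(b_i/K_i) = 7.06 / 4.575 = 1.543 m/day.
In each layer the seepage velocity is v_i = q/n_i, so the layer transit time is t_i = b_i·n_i / q:
  layer 1 (silty sand): t_1 = 3.01 × 0.20 / 1.543 = 0.3901 d
  layer 2 (karst limestone): t_2 = 1.38 × 0.11 / 1.543 = 0.09837 d
  layer 3 (clean gravel): t_3 = 8.21 × 0.20 / 1.543 = 1.064 d
Total t = Σ t_i = 1.553 days.

1.55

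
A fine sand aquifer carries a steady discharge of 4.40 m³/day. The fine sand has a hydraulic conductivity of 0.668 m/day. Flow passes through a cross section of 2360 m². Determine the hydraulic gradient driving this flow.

0.00279

From Q = K·A·i, i = Q / (K·A) = 4.40 / (0.6680 × 2360) = 0.002791.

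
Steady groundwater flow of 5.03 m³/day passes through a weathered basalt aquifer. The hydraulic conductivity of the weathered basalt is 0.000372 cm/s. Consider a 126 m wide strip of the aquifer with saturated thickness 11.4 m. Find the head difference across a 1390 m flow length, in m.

15.1

Convert K: 0.000372 cm/s × 864 = 0.3214 m/day.
Cross-sectional area A = 126 × 11.4 = 1436 m².
From Q = K·A·i, i = Q / (K·A) = 5.03 / (0.3214 × 1436) = 0.01090.
Head loss Δh = i · L = 0.01090 × 1390 = 15.14 m.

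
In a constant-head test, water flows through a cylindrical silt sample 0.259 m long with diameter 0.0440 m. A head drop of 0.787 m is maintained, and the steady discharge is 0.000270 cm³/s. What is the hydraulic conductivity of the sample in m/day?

Cross-sectional area A = π·(d/2)² = π × (0.0440/2)² = 0.001521 m².
Convert discharge: 0.000270 cm³/s = 2.700e-10 m³/s.
Darcy's law rearranged: K = Q·L / (A·Δh) = 2.700e-10 × 0.259 / (0.001521 × 0.787) = 5.844e-08 m/s = 0.005049 m/day.

0.00505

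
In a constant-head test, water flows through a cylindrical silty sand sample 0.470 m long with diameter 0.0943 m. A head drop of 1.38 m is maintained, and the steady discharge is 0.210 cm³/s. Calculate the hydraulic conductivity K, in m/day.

Cross-sectional area A = π·(d/2)² = π × (0.0943/2)² = 0.006984 m².
Convert discharge: 0.210 cm³/s = 2.100e-07 m³/s.
Darcy's law rearranged: K = Q·L / (A·Δh) = 2.100e-07 × 0.470 / (0.006984 × 1.38) = 1.024e-05 m/s = 0.8848 m/day.

0.885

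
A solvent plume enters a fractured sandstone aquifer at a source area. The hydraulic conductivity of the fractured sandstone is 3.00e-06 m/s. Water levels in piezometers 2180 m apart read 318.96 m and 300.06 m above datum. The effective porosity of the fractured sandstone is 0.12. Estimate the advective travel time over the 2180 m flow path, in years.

Convert K: 3.00e-06 m/s × 86400 = 0.2592 m/day.
Hydraulic gradient i = (318.96 − 300.06) / 2180 = 18.9 / 2180 = 0.008670.
Darcy flux q = K · i = 0.2592 × 0.008670 = 0.002247 m/day.
Seepage velocity v = q / n_e = 0.002247 / 0.12 = 0.01873 m/day.
Travel time t = L / v = 2180 / 0.01873 = 1.164e+05 days = 318.7 years.

319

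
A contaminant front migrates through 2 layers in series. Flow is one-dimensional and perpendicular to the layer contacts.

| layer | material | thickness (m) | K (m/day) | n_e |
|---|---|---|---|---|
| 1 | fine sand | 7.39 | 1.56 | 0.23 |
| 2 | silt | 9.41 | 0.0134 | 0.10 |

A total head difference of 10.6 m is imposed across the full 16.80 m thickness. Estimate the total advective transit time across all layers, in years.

With flow normal to the layers, continuity requires the same specific discharge q through every layer.
Σ(b_i/K_i) = 7.39/1.56 + 9.41/0.0134 = 707.0 d.
q = Δh / Σ(b_i/K_i) = 10.6 / 707.0 = 0.01499 m/day.
In each layer the seepage velocity is v_i = q/n_i, so the layer transit time is t_i = b_i·n_i / q:
  layer 1 (fine sand): t_1 = 7.39 × 0.23 / 0.01499 = 113.4 d
  layer 2 (silt): t_2 = 9.41 × 0.10 / 0.01499 = 62.76 d
Total t = Σ t_i = 176.1 days = 0.4822 years.

0.482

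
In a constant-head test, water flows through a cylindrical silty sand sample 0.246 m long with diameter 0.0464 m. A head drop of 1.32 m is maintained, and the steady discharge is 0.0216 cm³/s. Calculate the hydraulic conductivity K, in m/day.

0.206

Cross-sectional area A = π·(d/2)² = π × (0.0464/2)² = 0.001691 m².
Convert discharge: 0.0216 cm³/s = 2.160e-08 m³/s.
Darcy's law rearranged: K = Q·L / (A·Δh) = 2.160e-08 × 0.246 / (0.001691 × 1.32) = 2.381e-06 m/s = 0.2057 m/day.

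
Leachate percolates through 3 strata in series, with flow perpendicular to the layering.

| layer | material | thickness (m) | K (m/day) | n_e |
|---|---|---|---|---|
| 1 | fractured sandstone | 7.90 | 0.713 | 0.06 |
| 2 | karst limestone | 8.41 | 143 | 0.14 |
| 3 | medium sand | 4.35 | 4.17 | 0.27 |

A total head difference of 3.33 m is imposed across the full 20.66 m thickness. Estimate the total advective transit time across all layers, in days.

With flow normal to the layers, continuity requires the same specific discharge q through every layer.
Σ(b_i/K_i) = 7.90/0.713 + 8.41/143 + 4.35/4.17 = 12.18 d.
q = Δh / Σ(b_i/K_i) = 3.33 / 12.18 = 0.2734 m/day.
In each layer the seepage velocity is v_i = q/n_i, so the layer transit time is t_i = b_i·n_i / q:
  layer 1 (fractured sandstone): t_1 = 7.90 × 0.06 / 0.2734 = 1.734 d
  layer 2 (karst limestone): t_2 = 8.41 × 0.14 / 0.2734 = 4.307 d
  layer 3 (medium sand): t_3 = 4.35 × 0.27 / 0.2734 = 4.297 d
Total t = Σ t_i = 10.34 days.

10.3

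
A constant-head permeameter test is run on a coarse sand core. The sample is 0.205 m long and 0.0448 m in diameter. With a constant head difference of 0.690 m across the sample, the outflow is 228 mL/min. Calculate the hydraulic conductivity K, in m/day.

Cross-sectional area A = π·(d/2)² = π × (0.0448/2)² = 0.001576 m².
Convert discharge: 228 mL/min = 3.800e-06 m³/s.
Darcy's law rearranged: K = Q·L / (A·Δh) = 3.800e-06 × 0.205 / (0.001576 × 0.690) = 0.0007162 m/s = 61.88 m/day.

61.9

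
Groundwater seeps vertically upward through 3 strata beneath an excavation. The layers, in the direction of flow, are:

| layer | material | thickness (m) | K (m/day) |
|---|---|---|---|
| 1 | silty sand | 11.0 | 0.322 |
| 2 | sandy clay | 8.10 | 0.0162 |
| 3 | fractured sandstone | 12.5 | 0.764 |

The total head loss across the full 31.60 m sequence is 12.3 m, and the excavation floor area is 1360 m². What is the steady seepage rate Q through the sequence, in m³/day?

30.4

Flow is perpendicular to layering, so the layers act in series and the equivalent K is the thickness-weighted harmonic mean.
Total thickness L = 11.0 + 8.10 + 12.5 = 31.60 m.
Σ(b_i/K_i) = 11.0/0.322 + 8.10/0.0162 + 12.5/0.764 = 550.5 d.
K_eq = L / Σ(b_i/K_i) = 31.60 / 550.5 = 0.05740 m/day.
Q = K_eq · A · (Δh/L) = 0.05740 × 1360 × (12.3/31.60) = 30.39 m³/day.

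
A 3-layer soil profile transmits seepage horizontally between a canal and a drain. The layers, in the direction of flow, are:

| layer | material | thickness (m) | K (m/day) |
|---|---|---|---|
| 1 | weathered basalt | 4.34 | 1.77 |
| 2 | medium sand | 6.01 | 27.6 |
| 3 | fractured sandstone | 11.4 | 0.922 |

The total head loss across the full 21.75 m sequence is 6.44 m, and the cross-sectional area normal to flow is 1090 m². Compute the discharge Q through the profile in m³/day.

Flow is perpendicular to layering, so the layers act in series and the equivalent K is the thickness-weighted harmonic mean.
Total thickness L = 4.34 + 6.01 + 11.4 = 21.75 m.
Σ(b_i/K_i) = 4.34/1.77 + 6.01/27.6 + 11.4/0.922 = 15.03 d.
K_eq = L / Σ(b_i/K_i) = 21.75 / 15.03 = 1.447 m/day.
Q = K_eq · A · (Δh/L) = 1.447 × 1090 × (6.44/21.75) = 466.9 m³/day.

467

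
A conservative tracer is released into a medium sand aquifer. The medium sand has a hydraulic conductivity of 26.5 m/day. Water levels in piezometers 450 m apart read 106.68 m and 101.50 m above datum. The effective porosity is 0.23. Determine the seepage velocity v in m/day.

1.33

Hydraulic gradient i = (106.68 − 101.50) / 450 = 5.18 / 450 = 0.01151.
Darcy flux q = K · i = 26.50 × 0.01151 = 0.3050 m/day.
Seepage velocity v = q / n_e = 0.3050 / 0.23 = 1.326 m/day.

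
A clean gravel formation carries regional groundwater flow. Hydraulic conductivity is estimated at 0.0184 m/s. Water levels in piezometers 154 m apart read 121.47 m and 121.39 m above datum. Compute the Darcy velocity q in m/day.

Convert K: 0.0184 m/s × 86400 = 1590 m/day.
Hydraulic gradient i = (121.47 − 121.39) / 154 = 0.08 / 154 = 0.0005195.
Specific discharge q = K · i = 1590 × 0.0005195 = 0.8258 m/day.

0.826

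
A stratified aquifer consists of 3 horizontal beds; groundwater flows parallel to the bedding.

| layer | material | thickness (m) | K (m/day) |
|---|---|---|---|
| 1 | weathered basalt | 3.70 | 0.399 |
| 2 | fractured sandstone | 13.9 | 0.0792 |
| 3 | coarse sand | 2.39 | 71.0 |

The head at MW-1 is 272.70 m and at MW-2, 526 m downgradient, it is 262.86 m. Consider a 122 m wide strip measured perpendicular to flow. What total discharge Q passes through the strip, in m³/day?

393

Flow is parallel to layering, so each bed carries its own Darcy discharge and the transmissivities add.
Σ(K_i·b_i) = 0.399×3.70 + 0.0792×13.9 + 71.0×2.39 = 172.3 m²/day.
Hydraulic gradient i = (272.70 − 262.86) / 526 = 9.84 / 526 = 0.01871.
Q = Σ(K_i·b_i) · W · i = 172.3 × 122 × 0.01871 = 393.2 m³/day.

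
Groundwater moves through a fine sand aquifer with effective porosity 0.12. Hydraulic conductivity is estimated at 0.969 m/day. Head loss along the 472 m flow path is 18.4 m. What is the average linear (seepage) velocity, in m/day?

Hydraulic gradient i = Δh / L = 18.4 / 472 = 0.03898.
Darcy flux q = K · i = 0.9690 × 0.03898 = 0.03777 m/day.
Seepage velocity v = q / n_e = 0.03777 / 0.12 = 0.3148 m/day.

0.315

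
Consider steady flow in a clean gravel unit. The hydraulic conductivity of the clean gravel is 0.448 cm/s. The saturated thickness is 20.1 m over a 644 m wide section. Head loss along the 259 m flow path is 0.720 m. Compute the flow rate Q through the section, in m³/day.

Convert K: 0.448 cm/s × 864 = 387.1 m/day.
Cross-sectional area A = 644 × 20.1 = 12944 m².
Hydraulic gradient i = Δh / L = 0.720 / 259 = 0.002780.
Darcy's law: Q = K · A · i = 387.1 × 12944 × 0.002780 = 13929 m³/day.

13900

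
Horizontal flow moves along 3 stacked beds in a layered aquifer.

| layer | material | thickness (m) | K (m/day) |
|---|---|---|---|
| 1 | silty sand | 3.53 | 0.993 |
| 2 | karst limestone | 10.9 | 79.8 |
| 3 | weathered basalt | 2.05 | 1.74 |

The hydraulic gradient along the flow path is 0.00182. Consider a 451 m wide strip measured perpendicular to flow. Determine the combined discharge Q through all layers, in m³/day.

Flow is parallel to layering, so each bed carries its own Darcy discharge and the transmissivities add.
Σ(K_i·b_i) = 0.993×3.53 + 79.8×10.9 + 1.74×2.05 = 876.9 m²/day.
Hydraulic gradient i = 0.00182.
Q = Σ(K_i·b_i) · W · i = 876.9 × 451 × 0.001820 = 719.8 m³/day.

720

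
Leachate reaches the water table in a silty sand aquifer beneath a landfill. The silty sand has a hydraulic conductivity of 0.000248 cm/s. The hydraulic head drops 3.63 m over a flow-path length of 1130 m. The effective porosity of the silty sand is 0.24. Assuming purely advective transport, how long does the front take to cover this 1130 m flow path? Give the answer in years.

1080

Convert K: 0.000248 cm/s × 864 = 0.2143 m/day.
Hydraulic gradient i = Δh / L = 3.63 / 1130 = 0.003212.
Darcy flux q = K · i = 0.2143 × 0.003212 = 0.0006883 m/day.
Seepage velocity v = q / n_e = 0.0006883 / 0.24 = 0.002868 m/day.
Travel time t = L / v = 1130 / 0.002868 = 3.940e+05 days = 1079 years.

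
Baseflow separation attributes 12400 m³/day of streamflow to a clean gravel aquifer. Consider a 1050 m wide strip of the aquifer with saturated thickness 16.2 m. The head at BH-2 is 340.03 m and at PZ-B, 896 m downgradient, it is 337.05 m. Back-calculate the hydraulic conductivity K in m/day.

Cross-sectional area A = 1050 × 16.2 = 17010 m².
Hydraulic gradient i = (340.03 − 337.05) / 896 = 2.98 / 896 = 0.003326.
From Q = K·A·i, K = Q / (A·i) = 12400 / (17010 × 0.003326) = 219.2 m/day.

219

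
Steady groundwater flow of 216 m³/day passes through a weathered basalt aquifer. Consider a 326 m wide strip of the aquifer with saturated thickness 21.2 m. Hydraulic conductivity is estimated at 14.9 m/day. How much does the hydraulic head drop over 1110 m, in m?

2.33

Cross-sectional area A = 326 × 21.2 = 6911 m².
From Q = K·A·i, i = Q / (K·A) = 216 / (14.90 × 6911) = 0.002098.
Head loss Δh = i · L = 0.002098 × 1110 = 2.328 m.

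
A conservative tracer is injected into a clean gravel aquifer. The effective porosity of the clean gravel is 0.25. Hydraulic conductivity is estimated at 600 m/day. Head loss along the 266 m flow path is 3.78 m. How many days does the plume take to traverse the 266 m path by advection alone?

7.80

Hydraulic gradient i = Δh / L = 3.78 / 266 = 0.01421.
Darcy flux q = K · i = 600.0 × 0.01421 = 8.526 m/day.
Seepage velocity v = q / n_e = 8.526 / 0.25 = 34.11 m/day.
Travel time t = L / v = 266 / 34.11 = 7.799 days.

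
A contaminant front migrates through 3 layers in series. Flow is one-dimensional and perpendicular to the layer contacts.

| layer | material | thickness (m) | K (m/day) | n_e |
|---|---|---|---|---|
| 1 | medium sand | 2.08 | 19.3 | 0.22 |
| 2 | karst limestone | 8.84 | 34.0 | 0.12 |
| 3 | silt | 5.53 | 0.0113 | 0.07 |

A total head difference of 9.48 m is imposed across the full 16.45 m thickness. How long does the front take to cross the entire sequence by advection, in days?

98.4

With flow normal to the layers, continuity requires the same specific discharge q through every layer.
Σ(b_i/K_i) = 2.08/19.3 + 8.84/34.0 + 5.53/0.0113 = 489.7 d.
q = Δh / Σ(b_i/K_i) = 9.48 / 489.7 = 0.01936 m/day.
In each layer the seepage velocity is v_i = q/n_i, so the layer transit time is t_i = b_i·n_i / q:
  layer 1 (medium sand): t_1 = 2.08 × 0.22 / 0.01936 = 23.64 d
  layer 2 (karst limestone): t_2 = 8.84 × 0.12 / 0.01936 = 54.80 d
  layer 3 (silt): t_3 = 5.53 × 0.07 / 0.01936 = 20.00 d
Total t = Σ t_i = 98.44 days.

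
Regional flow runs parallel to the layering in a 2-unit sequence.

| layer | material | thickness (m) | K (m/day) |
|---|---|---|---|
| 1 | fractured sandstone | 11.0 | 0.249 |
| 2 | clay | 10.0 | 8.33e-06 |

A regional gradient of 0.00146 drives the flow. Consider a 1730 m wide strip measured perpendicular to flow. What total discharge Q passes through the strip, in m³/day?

6.92

Flow is parallel to layering, so each bed carries its own Darcy discharge and the transmissivities add.
Σ(K_i·b_i) = 0.249×11.0 + 8.33e-06×10.0 = 2.739 m²/day.
Hydraulic gradient i = 0.00146.
Q = Σ(K_i·b_i) · W · i = 2.739 × 1730 × 0.001460 = 6.918 m³/day.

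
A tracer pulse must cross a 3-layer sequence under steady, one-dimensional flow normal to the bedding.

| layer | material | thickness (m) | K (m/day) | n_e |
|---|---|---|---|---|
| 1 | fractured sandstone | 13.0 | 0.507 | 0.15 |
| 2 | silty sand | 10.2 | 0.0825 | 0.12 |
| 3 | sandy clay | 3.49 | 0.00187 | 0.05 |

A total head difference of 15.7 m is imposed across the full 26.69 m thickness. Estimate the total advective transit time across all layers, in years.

With flow normal to the layers, continuity requires the same specific discharge q through every layer.
Σ(b_i/K_i) = 13.0/0.507 + 10.2/0.0825 + 3.49/0.00187 = 2016 d.
q = Δh / Σ(b_i/K_i) = 15.7 / 2016 = 0.007789 m/day.
In each layer the seepage velocity is v_i = q/n_i, so the layer transit time is t_i = b_i·n_i / q:
  layer 1 (fractured sandstone): t_1 = 13.0 × 0.15 / 0.007789 = 250.3 d
  layer 2 (silty sand): t_2 = 10.2 × 0.12 / 0.007789 = 157.1 d
  layer 3 (sandy clay): t_3 = 3.49 × 0.05 / 0.007789 = 22.40 d
Total t = Σ t_i = 429.9 days = 1.177 years.

1.18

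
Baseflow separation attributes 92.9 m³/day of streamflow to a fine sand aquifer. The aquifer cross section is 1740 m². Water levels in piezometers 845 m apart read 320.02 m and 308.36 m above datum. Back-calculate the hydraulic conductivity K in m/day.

3.87

Hydraulic gradient i = (320.02 − 308.36) / 845 = 11.66 / 845 = 0.01380.
From Q = K·A·i, K = Q / (A·i) = 92.9 / (1740 × 0.01380) = 3.869 m/day.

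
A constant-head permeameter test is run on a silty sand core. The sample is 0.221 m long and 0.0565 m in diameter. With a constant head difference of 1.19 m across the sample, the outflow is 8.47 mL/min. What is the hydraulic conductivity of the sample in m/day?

Cross-sectional area A = π·(d/2)² = π × (0.0565/2)² = 0.002507 m².
Convert discharge: 8.47 mL/min = 1.412e-07 m³/s.
Darcy's law rearranged: K = Q·L / (A·Δh) = 1.412e-07 × 0.221 / (0.002507 × 1.19) = 1.046e-05 m/s = 0.9035 m/day.

0.903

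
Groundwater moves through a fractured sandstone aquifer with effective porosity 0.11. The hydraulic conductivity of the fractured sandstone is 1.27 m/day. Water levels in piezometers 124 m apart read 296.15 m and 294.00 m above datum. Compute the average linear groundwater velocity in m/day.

Hydraulic gradient i = (296.15 − 294.00) / 124 = 2.15 / 124 = 0.01734.
Darcy flux q = K · i = 1.270 × 0.01734 = 0.02202 m/day.
Seepage velocity v = q / n_e = 0.02202 / 0.11 = 0.2002 m/day.

0.200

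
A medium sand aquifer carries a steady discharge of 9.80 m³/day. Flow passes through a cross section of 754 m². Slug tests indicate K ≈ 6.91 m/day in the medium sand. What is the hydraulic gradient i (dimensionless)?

0.00188

From Q = K·A·i, i = Q / (K·A) = 9.80 / (6.910 × 754.0) = 0.001881.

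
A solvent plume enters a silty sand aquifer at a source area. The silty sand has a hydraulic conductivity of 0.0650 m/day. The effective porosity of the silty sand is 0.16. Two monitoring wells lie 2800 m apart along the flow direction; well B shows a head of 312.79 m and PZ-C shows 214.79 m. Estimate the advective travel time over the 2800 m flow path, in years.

539

Hydraulic gradient i = (312.79 − 214.79) / 2800 = 98 / 2800 = 0.03500.
Darcy flux q = K · i = 0.06500 × 0.03500 = 0.002275 m/day.
Seepage velocity v = q / n_e = 0.002275 / 0.16 = 0.01422 m/day.
Travel time t = L / v = 2800 / 0.01422 = 1.969e+05 days = 539.1 years.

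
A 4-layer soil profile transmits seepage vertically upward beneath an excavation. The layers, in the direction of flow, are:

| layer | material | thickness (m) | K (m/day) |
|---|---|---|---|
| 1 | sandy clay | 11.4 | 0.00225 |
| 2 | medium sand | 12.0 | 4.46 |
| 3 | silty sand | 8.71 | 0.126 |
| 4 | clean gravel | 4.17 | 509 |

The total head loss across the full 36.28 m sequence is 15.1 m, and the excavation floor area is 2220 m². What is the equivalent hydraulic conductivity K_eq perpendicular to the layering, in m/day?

0.00706

Flow is perpendicular to layering, so the layers act in series and the equivalent K is the thickness-weighted harmonic mean.
Total thickness L = 11.4 + 12.0 + 8.71 + 4.17 = 36.28 m.
Σ(b_i/K_i) = 11.4/0.00225 + 12.0/4.46 + 8.71/0.126 + 4.17/509 = 5138 d.
K_eq = L / Σ(b_i/K_i) = 36.28 / 5138 = 0.007060 m/day.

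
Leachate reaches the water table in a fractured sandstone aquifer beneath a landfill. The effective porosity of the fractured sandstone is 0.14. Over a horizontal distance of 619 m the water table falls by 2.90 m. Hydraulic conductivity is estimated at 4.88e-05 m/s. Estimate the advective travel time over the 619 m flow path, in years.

Convert K: 4.88e-05 m/s × 86400 = 4.216 m/day.
Hydraulic gradient i = Δh / L = 2.90 / 619 = 0.004685.
Darcy flux q = K · i = 4.216 × 0.004685 = 0.01975 m/day.
Seepage velocity v = q / n_e = 0.01975 / 0.14 = 0.1411 m/day.
Travel time t = L / v = 619 / 0.1411 = 4387 days = 12.01 years.

12.0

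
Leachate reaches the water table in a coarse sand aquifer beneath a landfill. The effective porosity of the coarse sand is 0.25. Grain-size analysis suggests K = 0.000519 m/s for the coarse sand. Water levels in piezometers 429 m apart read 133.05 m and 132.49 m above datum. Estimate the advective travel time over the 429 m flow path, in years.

5.02

Convert K: 0.000519 m/s × 86400 = 44.84 m/day.
Hydraulic gradient i = (133.05 − 132.49) / 429 = 0.56 / 429 = 0.001305.
Darcy flux q = K · i = 44.84 × 0.001305 = 0.05853 m/day.
Seepage velocity v = q / n_e = 0.05853 / 0.25 = 0.2341 m/day.
Travel time t = L / v = 429 / 0.2341 = 1832 days = 5.016 years.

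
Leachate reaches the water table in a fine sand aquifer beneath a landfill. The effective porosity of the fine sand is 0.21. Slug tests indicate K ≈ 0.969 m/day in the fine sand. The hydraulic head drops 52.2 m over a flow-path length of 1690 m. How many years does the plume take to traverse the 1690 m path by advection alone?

Hydraulic gradient i = Δh / L = 52.2 / 1690 = 0.03089.
Darcy flux q = K · i = 0.9690 × 0.03089 = 0.02993 m/day.
Seepage velocity v = q / n_e = 0.02993 / 0.21 = 0.1425 m/day.
Travel time t = L / v = 1690 / 0.1425 = 11858 days = 32.46 years.

32.5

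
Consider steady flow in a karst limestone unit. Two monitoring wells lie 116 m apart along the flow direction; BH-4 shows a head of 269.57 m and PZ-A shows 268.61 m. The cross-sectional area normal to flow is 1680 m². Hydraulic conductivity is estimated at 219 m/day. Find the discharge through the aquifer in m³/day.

Hydraulic gradient i = (269.57 − 268.61) / 116 = 0.96 / 116 = 0.008276.
Darcy's law: Q = K · A · i = 219.0 × 1680 × 0.008276 = 3045 m³/day.

3040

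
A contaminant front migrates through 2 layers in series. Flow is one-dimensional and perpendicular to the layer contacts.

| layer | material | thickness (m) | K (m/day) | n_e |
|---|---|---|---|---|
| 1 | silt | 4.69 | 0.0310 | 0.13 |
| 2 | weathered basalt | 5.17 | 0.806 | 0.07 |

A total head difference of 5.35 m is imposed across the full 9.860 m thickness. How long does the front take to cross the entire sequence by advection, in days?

28.6

With flow normal to the layers, continuity requires the same specific discharge q through every layer.
Σ(b_i/K_i) = 4.69/0.0310 + 5.17/0.806 = 157.7 d.
q = Δh / Σ(b_i/K_i) = 5.35 / 157.7 = 0.03392 m/day.
In each layer the seepage velocity is v_i = q/n_i, so the layer transit time is t_i = b_i·n_i / q:
  layer 1 (silt): t_1 = 4.69 × 0.13 / 0.03392 = 17.97 d
  layer 2 (weathered basalt): t_2 = 5.17 × 0.07 / 0.03392 = 10.67 d
Total t = Σ t_i = 28.64 days.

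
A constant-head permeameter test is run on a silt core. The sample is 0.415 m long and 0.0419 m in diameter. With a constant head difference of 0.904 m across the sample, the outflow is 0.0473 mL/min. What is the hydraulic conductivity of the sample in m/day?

Cross-sectional area A = π·(d/2)² = π × (0.0419/2)² = 0.001379 m².
Convert discharge: 0.0473 mL/min = 7.883e-10 m³/s.
Darcy's law rearranged: K = Q·L / (A·Δh) = 7.883e-10 × 0.415 / (0.001379 × 0.904) = 2.625e-07 m/s = 0.02268 m/day.

0.0227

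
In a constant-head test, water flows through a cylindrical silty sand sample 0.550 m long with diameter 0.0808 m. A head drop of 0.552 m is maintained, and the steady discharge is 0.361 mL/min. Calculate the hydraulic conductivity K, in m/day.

0.101

Cross-sectional area A = π·(d/2)² = π × (0.0808/2)² = 0.005128 m².
Convert discharge: 0.361 mL/min = 6.017e-09 m³/s.
Darcy's law rearranged: K = Q·L / (A·Δh) = 6.017e-09 × 0.550 / (0.005128 × 0.552) = 1.169e-06 m/s = 0.1010 m/day.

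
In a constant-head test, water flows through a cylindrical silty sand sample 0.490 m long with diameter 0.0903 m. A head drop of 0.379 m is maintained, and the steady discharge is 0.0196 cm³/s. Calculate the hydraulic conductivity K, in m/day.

0.342

Cross-sectional area A = π·(d/2)² = π × (0.0903/2)² = 0.006404 m².
Convert discharge: 0.0196 cm³/s = 1.960e-08 m³/s.
Darcy's law rearranged: K = Q·L / (A·Δh) = 1.960e-08 × 0.490 / (0.006404 × 0.379) = 3.957e-06 m/s = 0.3419 m/day.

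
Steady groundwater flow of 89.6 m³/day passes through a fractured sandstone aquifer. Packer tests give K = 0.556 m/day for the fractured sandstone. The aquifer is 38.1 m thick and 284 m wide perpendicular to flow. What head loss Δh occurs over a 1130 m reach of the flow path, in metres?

16.8

Cross-sectional area A = 284 × 38.1 = 10820 m².
From Q = K·A·i, i = Q / (K·A) = 89.6 / (0.5560 × 10820) = 0.01489.
Head loss Δh = i · L = 0.01489 × 1130 = 16.83 m.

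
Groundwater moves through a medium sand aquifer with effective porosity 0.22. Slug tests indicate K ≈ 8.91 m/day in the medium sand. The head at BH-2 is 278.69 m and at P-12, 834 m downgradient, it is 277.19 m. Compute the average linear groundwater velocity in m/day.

Hydraulic gradient i = (278.69 − 277.19) / 834 = 1.5 / 834 = 0.001799.
Darcy flux q = K · i = 8.910 × 0.001799 = 0.01603 m/day.
Seepage velocity v = q / n_e = 0.01603 / 0.22 = 0.07284 m/day.

0.0728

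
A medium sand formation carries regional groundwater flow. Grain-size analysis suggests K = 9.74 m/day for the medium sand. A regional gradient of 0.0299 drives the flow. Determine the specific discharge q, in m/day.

Hydraulic gradient i = 0.0299.
Specific discharge q = K · i = 9.740 × 0.02990 = 0.2912 m/day.

0.291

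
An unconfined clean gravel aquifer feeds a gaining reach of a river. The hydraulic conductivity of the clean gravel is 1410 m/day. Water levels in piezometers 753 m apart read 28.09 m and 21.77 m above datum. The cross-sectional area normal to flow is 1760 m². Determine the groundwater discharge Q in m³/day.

20800

Hydraulic gradient i = (28.09 − 21.77) / 753 = 6.32 / 753 = 0.008393.
Darcy's law: Q = K · A · i = 1410 × 1760 × 0.008393 = 20828 m³/day.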